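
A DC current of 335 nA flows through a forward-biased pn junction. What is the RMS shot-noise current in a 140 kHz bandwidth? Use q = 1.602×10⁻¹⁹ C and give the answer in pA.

123 pA

I_n = √(2qI·B)
2qI·B = 2 × 1.602×10⁻¹⁹ × 3.35×10⁻⁷ × 1.40×10⁵ = 1.50×10⁻²⁰ A²
I_n = √(1.50×10⁻²⁰) = 1.23×10⁻¹⁰ A = 123 pA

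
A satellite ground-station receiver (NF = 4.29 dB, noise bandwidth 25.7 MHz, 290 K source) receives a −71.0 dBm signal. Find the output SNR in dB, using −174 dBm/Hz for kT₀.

24.6 dB

Noise floor: N = −174 + 10 log₁₀(B) + NF
10 log₁₀(2.57×10⁷) = 74.1 dB
N = −174 + 74.1 + 4.29 = −95.61 dBm
SNR = P_sig − N = −71.0 − (−95.61) = 24.61 dB → 24.6 dB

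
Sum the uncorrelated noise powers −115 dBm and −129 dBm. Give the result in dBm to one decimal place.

−114.8 dBm

Convert to linear, add, convert back:
P₁ = 3.16×10⁻¹⁵ W, P₂ = 1.26×10⁻¹⁶ W
P_tot = 3.29×10⁻¹⁵ W → 10 log₁₀(P_tot / 10⁻³) = −114.8 dBm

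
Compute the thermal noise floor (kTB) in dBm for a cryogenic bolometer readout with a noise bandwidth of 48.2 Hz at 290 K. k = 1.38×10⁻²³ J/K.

P_n = kTB = 1.38×10⁻²³ × 290 × 4.82×10¹ = 1.93×10⁻¹⁹ W
In dBm: 10 log₁₀(1.93×10⁻¹⁹ / 10⁻³) = −157.1 dBm

−157.1 dBm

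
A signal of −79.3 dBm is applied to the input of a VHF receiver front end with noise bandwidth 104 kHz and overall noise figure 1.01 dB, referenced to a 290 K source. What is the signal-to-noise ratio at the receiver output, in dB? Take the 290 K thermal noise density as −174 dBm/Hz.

Noise floor: N = −174 + 10 log₁₀(B) + NF
10 log₁₀(1.04×10⁵) = 50.17 dB
N = −174 + 50.17 + 1.01 = −122.82 dBm
SNR = P_sig − N = −79.3 − (−122.82) = 43.52 dB → 43.5 dB

43.5 dB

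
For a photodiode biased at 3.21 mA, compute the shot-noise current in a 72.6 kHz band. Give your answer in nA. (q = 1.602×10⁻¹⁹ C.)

8.64 nA

I_n = √(2qI·B)
2qI·B = 2 × 1.602×10⁻¹⁹ × 3.21×10⁻³ × 7.26×10⁴ = 7.47×10⁻¹⁷ A²
I_n = √(7.47×10⁻¹⁷) = 8.64×10⁻⁹ A = 8.64 nA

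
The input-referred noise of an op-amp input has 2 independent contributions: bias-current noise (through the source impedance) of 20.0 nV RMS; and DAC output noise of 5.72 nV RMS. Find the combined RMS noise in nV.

20.8 nV

Uncorrelated sources add in power (mean-square): V_tot = √(ΣV_i²)
V_tot = √[(2.00×10⁻⁸)² + (5.72×10⁻⁹)²] = 2.08×10⁻⁸ V = 20.8 nV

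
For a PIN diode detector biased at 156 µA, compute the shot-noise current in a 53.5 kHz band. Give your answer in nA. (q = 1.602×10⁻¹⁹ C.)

I_n = √(2qI·B)
2qI·B = 2 × 1.602×10⁻¹⁹ × 1.56×10⁻⁴ × 5.35×10⁴ = 2.67×10⁻¹⁸ A²
I_n = √(2.67×10⁻¹⁸) = 1.64×10⁻⁹ A = 1.64 nA

1.64 nA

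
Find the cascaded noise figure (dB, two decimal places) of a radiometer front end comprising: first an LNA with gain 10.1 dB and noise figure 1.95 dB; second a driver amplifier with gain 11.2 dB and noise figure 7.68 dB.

Convert to linear (a loss of L dB is a gain of −L dB): F_i = 10^(NF_i/10), G_i = 10^(G_i,dB/10)
  Stage 1: F_1 = 10^(1.95/10) = 1.567, G_1 = 10^(10.1/10) = 10.23
  Stage 2: F_2 = 10^(7.68/10) = 5.861, G_2 = 10^(11.2/10) = 13.18
Friis cascade:
  F = 1.567 + (5.861 − 1)/10.23 = 2.042
NF = 10 log₁₀(2.042) = 3.10 dB

3.10 dB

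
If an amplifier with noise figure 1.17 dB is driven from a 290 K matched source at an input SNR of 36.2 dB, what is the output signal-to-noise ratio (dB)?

By definition F = SNR_in/SNR_out, so in dB: SNR_out = SNR_in − NF
SNR_out = 36.2 − 1.17 = 35.03 dB

35.03 dB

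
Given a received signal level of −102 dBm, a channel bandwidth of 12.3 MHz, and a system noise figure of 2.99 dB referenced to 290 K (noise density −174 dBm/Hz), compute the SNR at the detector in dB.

Noise floor: N = −174 + 10 log₁₀(B) + NF
10 log₁₀(1.23×10⁷) = 70.9 dB
N = −174 + 70.9 + 2.99 = −100.11 dBm
SNR = P_sig − N = −102 − (−100.11) = −1.89 dB → −1.9 dB

−1.9 dB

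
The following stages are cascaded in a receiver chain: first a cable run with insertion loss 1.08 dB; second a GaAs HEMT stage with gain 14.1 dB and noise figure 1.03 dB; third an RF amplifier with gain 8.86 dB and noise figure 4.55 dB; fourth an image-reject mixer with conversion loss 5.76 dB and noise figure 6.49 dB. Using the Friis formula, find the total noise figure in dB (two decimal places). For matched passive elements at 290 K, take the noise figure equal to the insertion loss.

2.41 dB

Convert to linear (a loss of L dB is a gain of −L dB): F_i = 10^(NF_i/10), G_i = 10^(G_i,dB/10)
  Stage 1: F_1 = 10^(1.08/10) = 1.282, G_1 = 10^(−1.08/10) = 0.7798
  Stage 2: F_2 = 10^(1.03/10) = 1.268, G_2 = 10^(14.1/10) = 25.70
  Stage 3: F_3 = 10^(4.55/10) = 2.851, G_3 = 10^(8.86/10) = 7.691
  Stage 4: F_4 = 10^(6.49/10) = 4.457, G_4 = 10^(−5.76/10) = 0.2655
Friis cascade:
  F = 1.282 + (1.268 − 1)/0.7798 + (2.851 − 1)/20.04 + (4.457 − 1)/154.2 = 1.740
NF = 10 log₁₀(1.740) = 2.41 dB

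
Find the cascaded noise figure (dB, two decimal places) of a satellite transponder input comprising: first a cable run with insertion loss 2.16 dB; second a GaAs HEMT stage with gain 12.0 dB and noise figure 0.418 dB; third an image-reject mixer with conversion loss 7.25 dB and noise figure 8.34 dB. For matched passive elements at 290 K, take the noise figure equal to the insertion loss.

Convert to linear (a loss of L dB is a gain of −L dB): F_i = 10^(NF_i/10), G_i = 10^(G_i,dB/10)
  Stage 1: F_1 = 10^(2.16/10) = 1.644, G_1 = 10^(−2.16/10) = 0.6081
  Stage 2: F_2 = 10^(0.418/10) = 1.101, G_2 = 10^(12.0/10) = 15.85
  Stage 3: F_3 = 10^(8.34/10) = 6.823, G_3 = 10^(−7.25/10) = 0.1884
Friis cascade:
  F = 1.644 + (1.101 − 1)/0.6081 + (6.823 − 1)/9.638 = 2.415
NF = 10 log₁₀(2.415) = 3.83 dB

3.83 dB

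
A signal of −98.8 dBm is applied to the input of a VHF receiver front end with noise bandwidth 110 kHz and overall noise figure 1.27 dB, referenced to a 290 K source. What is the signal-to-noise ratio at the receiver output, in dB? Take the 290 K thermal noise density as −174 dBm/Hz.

23.5 dB

Noise floor: N = −174 + 10 log₁₀(B) + NF
10 log₁₀(1.10×10⁵) = 50.41 dB
N = −174 + 50.41 + 1.27 = −122.32 dBm
SNR = P_sig − N = −98.8 − (−122.32) = 23.52 dB → 23.5 dB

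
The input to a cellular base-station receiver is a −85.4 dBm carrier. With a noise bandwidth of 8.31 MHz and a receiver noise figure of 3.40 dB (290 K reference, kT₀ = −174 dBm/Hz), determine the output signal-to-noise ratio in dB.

16.0 dB

Noise floor: N = −174 + 10 log₁₀(B) + NF
10 log₁₀(8.31×10⁶) = 69.2 dB
N = −174 + 69.2 + 3.40 = −101.40 dBm
SNR = P_sig − N = −85.4 − (−101.40) = 16.00 dB → 16.0 dB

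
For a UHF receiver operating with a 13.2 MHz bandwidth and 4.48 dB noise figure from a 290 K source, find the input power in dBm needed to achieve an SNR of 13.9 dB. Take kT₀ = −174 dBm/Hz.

Sensitivity = −174 + 10 log₁₀(B) + NF + SNR_min
= −174 + 71.21 + 4.48 + 13.9
= −84.41 dBm → −84.4 dBm

−84.4 dBm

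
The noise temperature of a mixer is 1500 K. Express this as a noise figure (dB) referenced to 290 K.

F = 1 + T_e/T₀ = 1 + 1500/290 = 6.17241
NF = 10 log₁₀(6.17241) = 7.90 dB

7.90 dB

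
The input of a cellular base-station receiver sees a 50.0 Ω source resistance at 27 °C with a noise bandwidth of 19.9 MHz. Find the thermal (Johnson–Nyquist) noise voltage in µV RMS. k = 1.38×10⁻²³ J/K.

4.06 µV

T = 27 °C + 273.15 = 300.15 K
V_n = √(4kTRB)
4kTRB = 4 × 1.38×10⁻²³ × 300.15 × 5.00×10¹ × 1.99×10⁷ = 1.65×10⁻¹¹ V²
V_n = √(1.65×10⁻¹¹) = 4.06×10⁻⁶ V = 4.06 µV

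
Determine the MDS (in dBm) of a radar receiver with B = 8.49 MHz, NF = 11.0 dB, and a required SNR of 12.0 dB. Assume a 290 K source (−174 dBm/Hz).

−81.7 dBm

Sensitivity = −174 + 10 log₁₀(B) + NF + SNR_min
= −174 + 69.29 + 11.0 + 12.0
= −81.71 dBm → −81.7 dBm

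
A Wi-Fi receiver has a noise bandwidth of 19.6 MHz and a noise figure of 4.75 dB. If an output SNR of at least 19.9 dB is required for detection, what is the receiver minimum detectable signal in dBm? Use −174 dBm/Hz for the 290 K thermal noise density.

−76.4 dBm

Sensitivity = −174 + 10 log₁₀(B) + NF + SNR_min
= −174 + 72.92 + 4.75 + 19.9
= −76.43 dBm → −76.4 dBm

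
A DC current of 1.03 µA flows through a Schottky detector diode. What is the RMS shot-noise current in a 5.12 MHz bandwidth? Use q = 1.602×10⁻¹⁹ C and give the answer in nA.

1.30 nA

I_n = √(2qI·B)
2qI·B = 2 × 1.602×10⁻¹⁹ × 1.03×10⁻⁶ × 5.12×10⁶ = 1.69×10⁻¹⁸ A²
I_n = √(1.69×10⁻¹⁸) = 1.30×10⁻⁹ A = 1.30 nA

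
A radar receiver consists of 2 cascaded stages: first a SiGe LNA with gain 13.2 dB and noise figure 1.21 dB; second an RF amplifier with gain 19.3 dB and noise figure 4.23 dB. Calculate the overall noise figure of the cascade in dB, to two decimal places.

Convert to linear (a loss of L dB is a gain of −L dB): F_i = 10^(NF_i/10), G_i = 10^(G_i,dB/10)
  Stage 1: F_1 = 10^(1.21/10) = 1.321, G_1 = 10^(13.2/10) = 20.89
  Stage 2: F_2 = 10^(4.23/10) = 2.649, G_2 = 10^(19.3/10) = 85.11
Friis cascade:
  F = 1.321 + (2.649 − 1)/20.89 = 1.400
NF = 10 log₁₀(1.400) = 1.46 dB

1.46 dB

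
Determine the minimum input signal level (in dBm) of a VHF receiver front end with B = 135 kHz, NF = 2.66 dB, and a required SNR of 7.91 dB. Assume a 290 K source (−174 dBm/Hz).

−112.1 dBm

Sensitivity = −174 + 10 log₁₀(B) + NF + SNR_min
= −174 + 51.3 + 2.66 + 7.91
= −112.13 dBm → −112.1 dBm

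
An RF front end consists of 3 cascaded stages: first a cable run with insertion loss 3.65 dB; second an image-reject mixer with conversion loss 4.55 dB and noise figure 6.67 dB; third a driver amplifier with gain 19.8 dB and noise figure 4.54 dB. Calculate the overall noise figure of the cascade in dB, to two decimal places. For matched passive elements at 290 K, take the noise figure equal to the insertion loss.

13.61 dB

Convert to linear (a loss of L dB is a gain of −L dB): F_i = 10^(NF_i/10), G_i = 10^(G_i,dB/10)
  Stage 1: F_1 = 10^(3.65/10) = 2.317, G_1 = 10^(−3.65/10) = 0.4315
  Stage 2: F_2 = 10^(6.67/10) = 4.645, G_2 = 10^(−4.55/10) = 0.3508
  Stage 3: F_3 = 10^(4.54/10) = 2.844, G_3 = 10^(19.8/10) = 95.50
Friis cascade:
  F = 2.317 + (4.645 − 1)/0.4315 + (2.844 − 1)/0.1514 = 22.95
NF = 10 log₁₀(22.95) = 13.61 dB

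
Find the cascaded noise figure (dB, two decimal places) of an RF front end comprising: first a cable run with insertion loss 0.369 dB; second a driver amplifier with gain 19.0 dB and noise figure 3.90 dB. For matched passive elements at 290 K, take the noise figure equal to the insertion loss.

4.27 dB

Convert to linear (a loss of L dB is a gain of −L dB): F_i = 10^(NF_i/10), G_i = 10^(G_i,dB/10)
  Stage 1: F_1 = 10^(0.369/10) = 1.089, G_1 = 10^(−0.369/10) = 0.9185
  Stage 2: F_2 = 10^(3.90/10) = 2.455, G_2 = 10^(19.0/10) = 79.43
Friis cascade:
  F = 1.089 + (2.455 − 1)/0.9185 = 2.672
NF = 10 log₁₀(2.672) = 4.27 dB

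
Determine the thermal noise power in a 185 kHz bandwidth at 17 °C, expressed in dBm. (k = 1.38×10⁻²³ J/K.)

−121.3 dBm

T = 17 °C + 273.15 = 290.15 K
P_n = kTB = 1.38×10⁻²³ × 290.15 × 1.85×10⁵ = 7.41×10⁻¹⁶ W
In dBm: 10 log₁₀(7.41×10⁻¹⁶ / 10⁻³) = −121.3 dBm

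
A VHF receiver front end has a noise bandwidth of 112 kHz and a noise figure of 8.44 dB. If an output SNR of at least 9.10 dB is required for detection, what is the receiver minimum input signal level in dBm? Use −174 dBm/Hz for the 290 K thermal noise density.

−106.0 dBm

Sensitivity = −174 + 10 log₁₀(B) + NF + SNR_min
= −174 + 50.49 + 8.44 + 9.10
= −105.97 dBm → −106.0 dBm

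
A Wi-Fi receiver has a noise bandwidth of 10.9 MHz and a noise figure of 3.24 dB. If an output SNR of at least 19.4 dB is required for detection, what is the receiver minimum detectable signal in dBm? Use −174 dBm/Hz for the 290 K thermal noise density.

Sensitivity = −174 + 10 log₁₀(B) + NF + SNR_min
= −174 + 70.37 + 3.24 + 19.4
= −80.99 dBm → −81.0 dBm

−81.0 dBm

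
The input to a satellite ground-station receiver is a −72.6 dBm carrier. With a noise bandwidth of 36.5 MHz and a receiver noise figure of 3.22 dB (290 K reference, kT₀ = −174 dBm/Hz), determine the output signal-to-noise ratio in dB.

22.6 dB

Noise floor: N = −174 + 10 log₁₀(B) + NF
10 log₁₀(3.65×10⁷) = 75.62 dB
N = −174 + 75.62 + 3.22 = −95.16 dBm
SNR = P_sig − N = −72.6 − (−95.16) = 22.56 dB → 22.6 dB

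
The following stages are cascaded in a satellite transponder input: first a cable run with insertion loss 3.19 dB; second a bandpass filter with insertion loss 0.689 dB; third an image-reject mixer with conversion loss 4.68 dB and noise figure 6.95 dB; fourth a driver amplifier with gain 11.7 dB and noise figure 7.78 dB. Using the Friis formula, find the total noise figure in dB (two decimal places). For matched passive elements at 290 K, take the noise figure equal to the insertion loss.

16.81 dB

Convert to linear (a loss of L dB is a gain of −L dB): F_i = 10^(NF_i/10), G_i = 10^(G_i,dB/10)
  Stage 1: F_1 = 10^(3.19/10) = 2.084, G_1 = 10^(−3.19/10) = 0.4797
  Stage 2: F_2 = 10^(0.689/10) = 1.172, G_2 = 10^(−0.689/10) = 0.8533
  Stage 3: F_3 = 10^(6.95/10) = 4.955, G_3 = 10^(−4.68/10) = 0.3404
  Stage 4: F_4 = 10^(7.78/10) = 5.998, G_4 = 10^(11.7/10) = 14.79
Friis cascade:
  F = 2.084 + (1.172 − 1)/0.4797 + (4.955 − 1)/0.4094 + (5.998 − 1)/0.1393 = 47.97
NF = 10 log₁₀(47.97) = 16.81 dB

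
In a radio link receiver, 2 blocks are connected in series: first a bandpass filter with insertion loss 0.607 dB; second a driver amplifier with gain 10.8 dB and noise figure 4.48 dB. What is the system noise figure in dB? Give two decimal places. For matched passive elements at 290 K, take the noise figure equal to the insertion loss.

Convert to linear (a loss of L dB is a gain of −L dB): F_i = 10^(NF_i/10), G_i = 10^(G_i,dB/10)
  Stage 1: F_1 = 10^(0.607/10) = 1.150, G_1 = 10^(−0.607/10) = 0.8696
  Stage 2: F_2 = 10^(4.48/10) = 2.805, G_2 = 10^(10.8/10) = 12.02
Friis cascade:
  F = 1.150 + (2.805 − 1)/0.8696 = 3.226
NF = 10 log₁₀(3.226) = 5.09 dB

5.09 dB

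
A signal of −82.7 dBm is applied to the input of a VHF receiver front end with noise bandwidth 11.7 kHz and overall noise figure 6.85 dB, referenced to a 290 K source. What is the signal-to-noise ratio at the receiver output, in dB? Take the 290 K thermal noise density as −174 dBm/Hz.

43.8 dB

Noise floor: N = −174 + 10 log₁₀(B) + NF
10 log₁₀(1.17×10⁴) = 40.68 dB
N = −174 + 40.68 + 6.85 = −126.47 dBm
SNR = P_sig − N = −82.7 − (−126.47) = 43.77 dB → 43.8 dB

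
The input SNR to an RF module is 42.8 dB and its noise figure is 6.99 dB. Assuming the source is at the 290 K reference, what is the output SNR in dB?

By definition F = SNR_in/SNR_out, so in dB: SNR_out = SNR_in − NF
SNR_out = 42.8 − 6.99 = 35.81 dB

35.81 dB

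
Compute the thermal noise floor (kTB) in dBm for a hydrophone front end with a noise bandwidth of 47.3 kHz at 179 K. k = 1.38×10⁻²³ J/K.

−129.3 dBm

P_n = kTB = 1.38×10⁻²³ × 179 × 4.73×10⁴ = 1.17×10⁻¹⁶ W
In dBm: 10 log₁₀(1.17×10⁻¹⁶ / 10⁻³) = −129.3 dBm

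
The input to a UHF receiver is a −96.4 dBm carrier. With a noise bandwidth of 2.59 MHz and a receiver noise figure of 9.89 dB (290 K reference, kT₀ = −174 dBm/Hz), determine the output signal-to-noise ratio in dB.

3.6 dB

Noise floor: N = −174 + 10 log₁₀(B) + NF
10 log₁₀(2.59×10⁶) = 64.13 dB
N = −174 + 64.13 + 9.89 = −99.98 dBm
SNR = P_sig − N = −96.4 − (−99.98) = 3.58 dB → 3.6 dB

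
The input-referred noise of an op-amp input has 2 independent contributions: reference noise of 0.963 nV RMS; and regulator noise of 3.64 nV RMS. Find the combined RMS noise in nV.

3.77 nV

Uncorrelated sources add in power (mean-square): V_tot = √(ΣV_i²)
V_tot = √[(9.63×10⁻¹⁰)² + (3.64×10⁻⁹)²] = 3.77×10⁻⁹ V = 3.77 nV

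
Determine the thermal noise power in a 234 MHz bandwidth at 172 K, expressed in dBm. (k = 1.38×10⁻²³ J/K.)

P_n = kTB = 1.38×10⁻²³ × 172 × 2.34×10⁸ = 5.55×10⁻¹³ W
In dBm: 10 log₁₀(5.55×10⁻¹³ / 10⁻³) = −92.6 dBm

−92.6 dBm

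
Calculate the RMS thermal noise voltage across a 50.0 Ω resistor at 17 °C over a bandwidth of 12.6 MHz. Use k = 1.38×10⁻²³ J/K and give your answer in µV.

3.18 µV

T = 17 °C + 273.15 = 290.15 K
V_n = √(4kTRB)
4kTRB = 4 × 1.38×10⁻²³ × 290.15 × 5.00×10¹ × 1.26×10⁷ = 1.01×10⁻¹¹ V²
V_n = √(1.01×10⁻¹¹) = 3.18×10⁻⁶ V = 3.18 µV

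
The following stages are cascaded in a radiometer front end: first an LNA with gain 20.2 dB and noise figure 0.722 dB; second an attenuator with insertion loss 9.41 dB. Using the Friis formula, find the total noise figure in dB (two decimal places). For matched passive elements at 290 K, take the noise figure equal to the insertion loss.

0.99 dB

Convert to linear (a loss of L dB is a gain of −L dB): F_i = 10^(NF_i/10), G_i = 10^(G_i,dB/10)
  Stage 1: F_1 = 10^(0.722/10) = 1.181, G_1 = 10^(20.2/10) = 104.7
  Stage 2: F_2 = 10^(9.41/10) = 8.730, G_2 = 10^(−9.41/10) = 0.1146
Friis cascade:
  F = 1.181 + (8.730 − 1)/104.7 = 1.255
NF = 10 log₁₀(1.255) = 0.99 dB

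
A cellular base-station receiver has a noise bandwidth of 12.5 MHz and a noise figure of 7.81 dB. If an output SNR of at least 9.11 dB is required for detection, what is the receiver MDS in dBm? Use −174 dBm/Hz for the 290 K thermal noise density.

−86.1 dBm

Sensitivity = −174 + 10 log₁₀(B) + NF + SNR_min
= −174 + 70.97 + 7.81 + 9.11
= −86.11 dBm → −86.1 dBm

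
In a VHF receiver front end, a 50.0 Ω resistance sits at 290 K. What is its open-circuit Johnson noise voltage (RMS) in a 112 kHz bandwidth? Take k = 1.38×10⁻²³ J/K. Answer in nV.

299 nV

V_n = √(4kTRB)
4kTRB = 4 × 1.38×10⁻²³ × 290 × 5.00×10¹ × 1.12×10⁵ = 8.96×10⁻¹⁴ V²
V_n = √(8.96×10⁻¹⁴) = 2.99×10⁻⁷ V = 299 nV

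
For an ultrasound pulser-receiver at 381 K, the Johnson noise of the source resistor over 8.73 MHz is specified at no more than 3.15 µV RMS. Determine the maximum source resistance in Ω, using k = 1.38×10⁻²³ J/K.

54.0 Ω

Johnson–Nyquist: V_n = √(4kTRB) ⇒ R = V_n² / (4kTB)
4kTB = 4 × 1.38×10⁻²³ × 381 × 8.73×10⁶ = 1.84×10⁻¹³
R = (3.15×10⁻⁶)² / 1.84×10⁻¹³ = 5.40×10¹ Ω = 54.0 Ω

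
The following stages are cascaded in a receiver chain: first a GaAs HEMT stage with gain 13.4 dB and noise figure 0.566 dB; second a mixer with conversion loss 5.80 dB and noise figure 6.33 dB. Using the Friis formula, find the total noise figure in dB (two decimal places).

Convert to linear (a loss of L dB is a gain of −L dB): F_i = 10^(NF_i/10), G_i = 10^(G_i,dB/10)
  Stage 1: F_1 = 10^(0.566/10) = 1.139, G_1 = 10^(13.4/10) = 21.88
  Stage 2: F_2 = 10^(6.33/10) = 4.295, G_2 = 10^(−5.80/10) = 0.2630
Friis cascade:
  F = 1.139 + (4.295 − 1)/21.88 = 1.290
NF = 10 log₁₀(1.290) = 1.11 dB

1.11 dB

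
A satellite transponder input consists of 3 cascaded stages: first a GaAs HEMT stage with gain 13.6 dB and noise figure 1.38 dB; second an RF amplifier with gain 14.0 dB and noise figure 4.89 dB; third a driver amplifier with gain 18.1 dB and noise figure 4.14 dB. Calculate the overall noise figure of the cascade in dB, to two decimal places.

Convert to linear (a loss of L dB is a gain of −L dB): F_i = 10^(NF_i/10), G_i = 10^(G_i,dB/10)
  Stage 1: F_1 = 10^(1.38/10) = 1.374, G_1 = 10^(13.6/10) = 22.91
  Stage 2: F_2 = 10^(4.89/10) = 3.083, G_2 = 10^(14.0/10) = 25.12
  Stage 3: F_3 = 10^(4.14/10) = 2.594, G_3 = 10^(18.1/10) = 64.57
Friis cascade:
  F = 1.374 + (3.083 − 1)/22.91 + (2.594 − 1)/575.4 = 1.468
NF = 10 log₁₀(1.468) = 1.67 dB

1.67 dB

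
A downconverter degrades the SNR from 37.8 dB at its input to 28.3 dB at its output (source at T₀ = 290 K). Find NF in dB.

9.5 dB

NF (dB) = SNR_in(dB) − SNR_out(dB) when the source is at T₀
NF = 37.8 − 28.3 = 9.5 dB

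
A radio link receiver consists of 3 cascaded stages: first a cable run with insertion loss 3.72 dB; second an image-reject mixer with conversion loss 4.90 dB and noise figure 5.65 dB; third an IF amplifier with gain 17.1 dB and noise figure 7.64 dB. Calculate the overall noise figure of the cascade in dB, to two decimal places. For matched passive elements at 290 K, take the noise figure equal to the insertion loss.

16.40 dB

Convert to linear (a loss of L dB is a gain of −L dB): F_i = 10^(NF_i/10), G_i = 10^(G_i,dB/10)
  Stage 1: F_1 = 10^(3.72/10) = 2.355, G_1 = 10^(−3.72/10) = 0.4246
  Stage 2: F_2 = 10^(5.65/10) = 3.673, G_2 = 10^(−4.90/10) = 0.3236
  Stage 3: F_3 = 10^(7.64/10) = 5.808, G_3 = 10^(17.1/10) = 51.29
Friis cascade:
  F = 2.355 + (3.673 − 1)/0.4246 + (5.808 − 1)/0.1374 = 43.64
NF = 10 log₁₀(43.64) = 16.40 dB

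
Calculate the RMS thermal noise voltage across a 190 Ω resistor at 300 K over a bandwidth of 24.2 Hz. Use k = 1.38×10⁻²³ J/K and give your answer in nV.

8.73 nV

V_n = √(4kTRB)
4kTRB = 4 × 1.38×10⁻²³ × 300 × 1.90×10² × 2.42×10¹ = 7.61×10⁻¹⁷ V²
V_n = √(7.61×10⁻¹⁷) = 8.73×10⁻⁹ V = 8.73 nV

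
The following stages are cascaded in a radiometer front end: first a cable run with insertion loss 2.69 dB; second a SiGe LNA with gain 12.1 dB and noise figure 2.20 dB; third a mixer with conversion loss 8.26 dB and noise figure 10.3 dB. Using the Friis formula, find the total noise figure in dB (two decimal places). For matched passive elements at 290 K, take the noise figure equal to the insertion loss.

6.23 dB

Convert to linear (a loss of L dB is a gain of −L dB): F_i = 10^(NF_i/10), G_i = 10^(G_i,dB/10)
  Stage 1: F_1 = 10^(2.69/10) = 1.858, G_1 = 10^(−2.69/10) = 0.5383
  Stage 2: F_2 = 10^(2.20/10) = 1.660, G_2 = 10^(12.1/10) = 16.22
  Stage 3: F_3 = 10^(10.3/10) = 10.72, G_3 = 10^(−8.26/10) = 0.1493
Friis cascade:
  F = 1.858 + (1.660 − 1)/0.5383 + (10.72 − 1)/8.730 = 4.196
NF = 10 log₁₀(4.196) = 6.23 dB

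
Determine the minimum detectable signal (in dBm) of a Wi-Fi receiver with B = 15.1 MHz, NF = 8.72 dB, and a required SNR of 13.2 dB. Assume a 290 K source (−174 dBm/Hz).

−80.3 dBm

Sensitivity = −174 + 10 log₁₀(B) + NF + SNR_min
= −174 + 71.79 + 8.72 + 13.2
= −80.29 dBm → −80.3 dBm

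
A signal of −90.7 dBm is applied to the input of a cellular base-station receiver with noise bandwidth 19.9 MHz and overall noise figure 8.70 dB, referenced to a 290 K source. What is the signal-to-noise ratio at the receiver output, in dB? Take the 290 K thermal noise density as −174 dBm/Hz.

1.6 dB

Noise floor: N = −174 + 10 log₁₀(B) + NF
10 log₁₀(1.99×10⁷) = 72.99 dB
N = −174 + 72.99 + 8.70 = −92.31 dBm
SNR = P_sig − N = −90.7 − (−92.31) = 1.61 dB → 1.6 dB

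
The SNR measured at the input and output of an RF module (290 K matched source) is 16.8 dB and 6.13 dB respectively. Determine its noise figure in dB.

10.67 dB

NF (dB) = SNR_in(dB) − SNR_out(dB) when the source is at T₀
NF = 16.8 − 6.13 = 10.67 dB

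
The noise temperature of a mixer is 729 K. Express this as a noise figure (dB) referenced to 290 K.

F = 1 + T_e/T₀ = 1 + 729/290 = 3.51379
NF = 10 log₁₀(3.51379) = 5.46 dB

5.46 dB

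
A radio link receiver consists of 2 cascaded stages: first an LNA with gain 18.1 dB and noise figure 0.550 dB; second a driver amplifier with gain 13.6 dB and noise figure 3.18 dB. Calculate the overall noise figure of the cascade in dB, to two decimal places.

Convert to linear (a loss of L dB is a gain of −L dB): F_i = 10^(NF_i/10), G_i = 10^(G_i,dB/10)
  Stage 1: F_1 = 10^(0.550/10) = 1.135, G_1 = 10^(18.1/10) = 64.57
  Stage 2: F_2 = 10^(3.18/10) = 2.080, G_2 = 10^(13.6/10) = 22.91
Friis cascade:
  F = 1.135 + (2.080 − 1)/64.57 = 1.152
NF = 10 log₁₀(1.152) = 0.61 dB

0.61 dB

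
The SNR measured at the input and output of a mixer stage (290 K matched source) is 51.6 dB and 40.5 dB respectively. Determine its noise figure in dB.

11.1 dB

NF (dB) = SNR_in(dB) − SNR_out(dB) when the source is at T₀
NF = 51.6 − 40.5 = 11.1 dB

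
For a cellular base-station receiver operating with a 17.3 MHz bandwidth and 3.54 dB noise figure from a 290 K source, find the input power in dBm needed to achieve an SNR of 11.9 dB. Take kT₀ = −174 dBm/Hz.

Sensitivity = −174 + 10 log₁₀(B) + NF + SNR_min
= −174 + 72.38 + 3.54 + 11.9
= −86.18 dBm → −86.2 dBm

−86.2 dBm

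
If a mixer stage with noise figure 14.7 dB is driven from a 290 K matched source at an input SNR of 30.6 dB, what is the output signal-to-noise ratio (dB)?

By definition F = SNR_in/SNR_out, so in dB: SNR_out = SNR_in − NF
SNR_out = 30.6 − 14.7 = 15.9 dB

15.9 dB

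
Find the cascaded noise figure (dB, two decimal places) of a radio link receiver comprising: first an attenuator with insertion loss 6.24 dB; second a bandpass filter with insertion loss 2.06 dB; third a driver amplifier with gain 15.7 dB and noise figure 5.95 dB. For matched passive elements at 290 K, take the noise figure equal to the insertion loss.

Convert to linear (a loss of L dB is a gain of −L dB): F_i = 10^(NF_i/10), G_i = 10^(G_i,dB/10)
  Stage 1: F_1 = 10^(6.24/10) = 4.207, G_1 = 10^(−6.24/10) = 0.2377
  Stage 2: F_2 = 10^(2.06/10) = 1.607, G_2 = 10^(−2.06/10) = 0.6223
  Stage 3: F_3 = 10^(5.95/10) = 3.936, G_3 = 10^(15.7/10) = 37.15
Friis cascade:
  F = 4.207 + (1.607 − 1)/0.2377 + (3.936 − 1)/0.1479 = 26.61
NF = 10 log₁₀(26.61) = 14.25 dB

14.25 dB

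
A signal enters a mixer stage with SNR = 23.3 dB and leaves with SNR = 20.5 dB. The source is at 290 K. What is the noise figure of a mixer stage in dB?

NF (dB) = SNR_in(dB) − SNR_out(dB) when the source is at T₀
NF = 23.3 − 20.5 = 2.8 dB

2.8 dB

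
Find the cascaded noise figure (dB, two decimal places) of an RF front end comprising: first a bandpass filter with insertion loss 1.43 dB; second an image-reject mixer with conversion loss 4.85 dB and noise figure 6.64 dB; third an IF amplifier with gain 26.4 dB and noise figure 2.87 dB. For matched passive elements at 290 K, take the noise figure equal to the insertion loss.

10.17 dB

Convert to linear (a loss of L dB is a gain of −L dB): F_i = 10^(NF_i/10), G_i = 10^(G_i,dB/10)
  Stage 1: F_1 = 10^(1.43/10) = 1.390, G_1 = 10^(−1.43/10) = 0.7194
  Stage 2: F_2 = 10^(6.64/10) = 4.613, G_2 = 10^(−4.85/10) = 0.3273
  Stage 3: F_3 = 10^(2.87/10) = 1.936, G_3 = 10^(26.4/10) = 436.5
Friis cascade:
  F = 1.390 + (4.613 − 1)/0.7194 + (1.936 − 1)/0.2355 = 10.39
NF = 10 log₁₀(10.39) = 10.17 dB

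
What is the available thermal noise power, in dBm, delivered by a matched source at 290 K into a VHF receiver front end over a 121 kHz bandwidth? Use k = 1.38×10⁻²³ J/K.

P_n = kTB = 1.38×10⁻²³ × 290 × 1.21×10⁵ = 4.84×10⁻¹⁶ W
In dBm: 10 log₁₀(4.84×10⁻¹⁶ / 10⁻³) = −123.1 dBm

−123.1 dBm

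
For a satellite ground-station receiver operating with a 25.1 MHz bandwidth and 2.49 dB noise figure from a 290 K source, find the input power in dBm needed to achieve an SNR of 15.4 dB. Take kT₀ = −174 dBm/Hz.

−82.1 dBm

Sensitivity = −174 + 10 log₁₀(B) + NF + SNR_min
= −174 + 74 + 2.49 + 15.4
= −82.11 dBm → −82.1 dBm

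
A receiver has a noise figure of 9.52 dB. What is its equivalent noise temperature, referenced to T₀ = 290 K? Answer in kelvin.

2307 K

F = 10^(9.52/10) = 8.95365
T_e = (F − 1)·T₀ = (8.95365 − 1) × 290 = 2307 K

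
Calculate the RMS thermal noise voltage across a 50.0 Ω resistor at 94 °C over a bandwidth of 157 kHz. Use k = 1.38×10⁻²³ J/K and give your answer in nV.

T = 94 °C + 273.15 = 367.15 K
V_n = √(4kTRB)
4kTRB = 4 × 1.38×10⁻²³ × 367.15 × 5.00×10¹ × 1.57×10⁵ = 1.59×10⁻¹³ V²
V_n = √(1.59×10⁻¹³) = 3.99×10⁻⁷ V = 399 nV

399 nV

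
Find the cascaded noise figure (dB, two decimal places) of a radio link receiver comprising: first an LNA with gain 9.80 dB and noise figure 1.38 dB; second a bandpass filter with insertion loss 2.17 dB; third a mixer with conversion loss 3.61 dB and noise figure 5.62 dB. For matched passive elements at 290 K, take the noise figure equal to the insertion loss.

Convert to linear (a loss of L dB is a gain of −L dB): F_i = 10^(NF_i/10), G_i = 10^(G_i,dB/10)
  Stage 1: F_1 = 10^(1.38/10) = 1.374, G_1 = 10^(9.80/10) = 9.550
  Stage 2: F_2 = 10^(2.17/10) = 1.648, G_2 = 10^(−2.17/10) = 0.6067
  Stage 3: F_3 = 10^(5.62/10) = 3.648, G_3 = 10^(−3.61/10) = 0.4355
Friis cascade:
  F = 1.374 + (1.648 − 1)/9.550 + (3.648 − 1)/5.794 = 1.899
NF = 10 log₁₀(1.899) = 2.78 dB

2.78 dB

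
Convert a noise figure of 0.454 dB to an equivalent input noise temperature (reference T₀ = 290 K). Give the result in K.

32.0 K

F = 10^(0.454/10) = 1.1102
T_e = (F − 1)·T₀ = (1.1102 − 1) × 290 = 32.0 K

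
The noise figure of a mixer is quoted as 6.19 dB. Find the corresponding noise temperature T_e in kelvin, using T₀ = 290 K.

F = 10^(6.19/10) = 4.15911
T_e = (F − 1)·T₀ = (4.15911 − 1) × 290 = 916 K

916 K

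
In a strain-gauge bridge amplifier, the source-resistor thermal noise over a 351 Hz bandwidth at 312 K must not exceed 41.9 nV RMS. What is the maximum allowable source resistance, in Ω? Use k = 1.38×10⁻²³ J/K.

290 Ω

Johnson–Nyquist: V_n = √(4kTRB) ⇒ R = V_n² / (4kTB)
4kTB = 4 × 1.38×10⁻²³ × 312 × 3.51×10² = 6.05×10⁻¹⁸
R = (4.19×10⁻⁸)² / 6.05×10⁻¹⁸ = 2.90×10² Ω = 290 Ω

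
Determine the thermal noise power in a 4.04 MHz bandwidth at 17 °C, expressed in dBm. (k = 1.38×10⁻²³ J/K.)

−107.9 dBm

T = 17 °C + 273.15 = 290.15 K
P_n = kTB = 1.38×10⁻²³ × 290.15 × 4.04×10⁶ = 1.62×10⁻¹⁴ W
In dBm: 10 log₁₀(1.62×10⁻¹⁴ / 10⁻³) = −107.9 dBm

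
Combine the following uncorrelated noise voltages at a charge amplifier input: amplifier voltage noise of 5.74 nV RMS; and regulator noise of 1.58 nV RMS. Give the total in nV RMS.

5.95 nV

Uncorrelated sources add in power (mean-square): V_tot = √(ΣV_i²)
V_tot = √[(5.74×10⁻⁹)² + (1.58×10⁻⁹)²] = 5.95×10⁻⁹ V = 5.95 nV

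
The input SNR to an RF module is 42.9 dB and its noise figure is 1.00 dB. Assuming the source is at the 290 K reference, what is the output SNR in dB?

By definition F = SNR_in/SNR_out, so in dB: SNR_out = SNR_in − NF
SNR_out = 42.9 − 1.00 = 41.90 dB

41.90 dB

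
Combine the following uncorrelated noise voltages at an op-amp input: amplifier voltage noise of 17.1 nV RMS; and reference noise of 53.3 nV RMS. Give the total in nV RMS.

Uncorrelated sources add in power (mean-square): V_tot = √(ΣV_i²)
V_tot = √[(1.71×10⁻⁸)² + (5.33×10⁻⁸)²] = 5.60×10⁻⁸ V = 56.0 nV

56.0 nV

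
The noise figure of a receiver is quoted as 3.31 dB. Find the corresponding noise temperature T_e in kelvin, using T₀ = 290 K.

F = 10^(3.31/10) = 2.14289
T_e = (F − 1)·T₀ = (2.14289 − 1) × 290 = 331 K

331 K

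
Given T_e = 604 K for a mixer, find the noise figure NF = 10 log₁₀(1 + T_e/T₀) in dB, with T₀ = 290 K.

4.89 dB

F = 1 + T_e/T₀ = 1 + 604/290 = 3.08276
NF = 10 log₁₀(3.08276) = 4.89 dB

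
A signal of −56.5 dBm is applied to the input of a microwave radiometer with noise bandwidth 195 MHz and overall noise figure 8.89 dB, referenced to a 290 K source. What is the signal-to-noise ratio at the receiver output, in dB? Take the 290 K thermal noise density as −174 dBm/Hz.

Noise floor: N = −174 + 10 log₁₀(B) + NF
10 log₁₀(1.95×10⁸) = 82.9 dB
N = −174 + 82.9 + 8.89 = −82.21 dBm
SNR = P_sig − N = −56.5 − (−82.21) = 25.71 dB → 25.7 dB

25.7 dB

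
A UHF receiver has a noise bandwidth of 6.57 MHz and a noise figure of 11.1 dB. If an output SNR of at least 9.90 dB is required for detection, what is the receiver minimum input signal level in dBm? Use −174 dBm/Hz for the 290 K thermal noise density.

−84.8 dBm

Sensitivity = −174 + 10 log₁₀(B) + NF + SNR_min
= −174 + 68.18 + 11.1 + 9.90
= −84.82 dBm → −84.8 dBm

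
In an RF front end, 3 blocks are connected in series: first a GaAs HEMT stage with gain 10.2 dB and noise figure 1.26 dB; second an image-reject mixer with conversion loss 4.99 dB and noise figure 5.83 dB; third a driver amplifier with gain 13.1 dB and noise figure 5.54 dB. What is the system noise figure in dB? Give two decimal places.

3.77 dB

Convert to linear (a loss of L dB is a gain of −L dB): F_i = 10^(NF_i/10), G_i = 10^(G_i,dB/10)
  Stage 1: F_1 = 10^(1.26/10) = 1.337, G_1 = 10^(10.2/10) = 10.47
  Stage 2: F_2 = 10^(5.83/10) = 3.828, G_2 = 10^(−4.99/10) = 0.3170
  Stage 3: F_3 = 10^(5.54/10) = 3.581, G_3 = 10^(13.1/10) = 20.42
Friis cascade:
  F = 1.337 + (3.828 − 1)/10.47 + (3.581 − 1)/3.319 = 2.384
NF = 10 log₁₀(2.384) = 3.77 dB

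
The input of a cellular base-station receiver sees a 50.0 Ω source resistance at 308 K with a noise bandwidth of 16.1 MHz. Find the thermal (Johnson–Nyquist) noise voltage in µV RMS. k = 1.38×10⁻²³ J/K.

3.70 µV

V_n = √(4kTRB)
4kTRB = 4 × 1.38×10⁻²³ × 308 × 5.00×10¹ × 1.61×10⁷ = 1.37×10⁻¹¹ V²
V_n = √(1.37×10⁻¹¹) = 3.70×10⁻⁶ V = 3.70 µV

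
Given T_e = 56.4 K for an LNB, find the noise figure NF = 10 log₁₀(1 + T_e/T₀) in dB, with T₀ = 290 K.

F = 1 + T_e/T₀ = 1 + 56.4/290 = 1.19448
NF = 10 log₁₀(1.19448) = 0.772 dB

0.772 dB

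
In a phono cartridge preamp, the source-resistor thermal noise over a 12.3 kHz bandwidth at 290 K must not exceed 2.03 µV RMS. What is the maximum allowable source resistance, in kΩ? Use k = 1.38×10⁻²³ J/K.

20.9 kΩ

Johnson–Nyquist: V_n = √(4kTRB) ⇒ R = V_n² / (4kTB)
4kTB = 4 × 1.38×10⁻²³ × 290 × 1.23×10⁴ = 1.97×10⁻¹⁶
R = (2.03×10⁻⁶)² / 1.97×10⁻¹⁶ = 2.09×10⁴ Ω = 20.9 kΩ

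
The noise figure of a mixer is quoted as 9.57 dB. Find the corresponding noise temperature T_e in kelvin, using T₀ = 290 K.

2337 K

F = 10^(9.57/10) = 9.05733
T_e = (F − 1)·T₀ = (9.05733 − 1) × 290 = 2337 K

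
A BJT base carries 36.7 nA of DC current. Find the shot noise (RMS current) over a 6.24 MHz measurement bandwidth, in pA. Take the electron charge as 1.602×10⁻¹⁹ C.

271 pA

I_n = √(2qI·B)
2qI·B = 2 × 1.602×10⁻¹⁹ × 3.67×10⁻⁸ × 6.24×10⁶ = 7.34×10⁻²⁰ A²
I_n = √(7.34×10⁻²⁰) = 2.71×10⁻¹⁰ A = 271 pA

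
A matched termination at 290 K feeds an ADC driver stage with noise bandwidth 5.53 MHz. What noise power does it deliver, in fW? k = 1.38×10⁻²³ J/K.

P_n = kTB = 1.38×10⁻²³ × 290 × 5.53×10⁶ = 2.21×10⁻¹⁴ W = 22.1 fW

22.1 fW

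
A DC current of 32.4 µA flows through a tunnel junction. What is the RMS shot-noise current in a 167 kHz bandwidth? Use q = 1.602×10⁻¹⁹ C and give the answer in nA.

1.32 nA

I_n = √(2qI·B)
2qI·B = 2 × 1.602×10⁻¹⁹ × 3.24×10⁻⁵ × 1.67×10⁵ = 1.73×10⁻¹⁸ A²
I_n = √(1.73×10⁻¹⁸) = 1.32×10⁻⁹ A = 1.32 nA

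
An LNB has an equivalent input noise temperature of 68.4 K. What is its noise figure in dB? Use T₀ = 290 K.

0.920 dB

F = 1 + T_e/T₀ = 1 + 68.4/290 = 1.23586
NF = 10 log₁₀(1.23586) = 0.920 dB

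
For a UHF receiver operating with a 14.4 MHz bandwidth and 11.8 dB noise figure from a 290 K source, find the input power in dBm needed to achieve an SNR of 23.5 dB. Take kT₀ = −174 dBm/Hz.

−67.1 dBm

Sensitivity = −174 + 10 log₁₀(B) + NF + SNR_min
= −174 + 71.58 + 11.8 + 23.5
= −67.12 dBm → −67.1 dBm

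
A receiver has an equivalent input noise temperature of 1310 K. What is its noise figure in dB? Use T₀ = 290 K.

F = 1 + T_e/T₀ = 1 + 1310/290 = 5.51724
NF = 10 log₁₀(5.51724) = 7.42 dB

7.42 dB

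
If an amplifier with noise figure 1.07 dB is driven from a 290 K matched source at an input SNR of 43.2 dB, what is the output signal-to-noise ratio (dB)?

42.13 dB

By definition F = SNR_in/SNR_out, so in dB: SNR_out = SNR_in − NF
SNR_out = 43.2 − 1.07 = 42.13 dB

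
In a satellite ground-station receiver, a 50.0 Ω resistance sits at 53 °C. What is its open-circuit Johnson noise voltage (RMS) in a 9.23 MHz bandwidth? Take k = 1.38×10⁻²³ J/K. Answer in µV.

T = 53 °C + 273.15 = 326.15 K
V_n = √(4kTRB)
4kTRB = 4 × 1.38×10⁻²³ × 326.15 × 5.00×10¹ × 9.23×10⁶ = 8.31×10⁻¹² V²
V_n = √(8.31×10⁻¹²) = 2.88×10⁻⁶ V = 2.88 µV

2.88 µV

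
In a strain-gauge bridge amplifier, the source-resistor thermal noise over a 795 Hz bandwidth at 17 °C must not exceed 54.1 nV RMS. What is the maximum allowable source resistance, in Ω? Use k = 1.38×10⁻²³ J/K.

T = 17 °C + 273.15 = 290.15 K
Johnson–Nyquist: V_n = √(4kTRB) ⇒ R = V_n² / (4kTB)
4kTB = 4 × 1.38×10⁻²³ × 290.15 × 7.95×10² = 1.27×10⁻¹⁷
R = (5.41×10⁻⁸)² / 1.27×10⁻¹⁷ = 2.30×10² Ω = 230 Ω

230 Ω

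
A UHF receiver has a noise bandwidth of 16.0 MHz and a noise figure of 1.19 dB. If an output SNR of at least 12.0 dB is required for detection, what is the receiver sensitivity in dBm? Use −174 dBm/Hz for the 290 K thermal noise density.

Sensitivity = −174 + 10 log₁₀(B) + NF + SNR_min
= −174 + 72.04 + 1.19 + 12.0
= −88.77 dBm → −88.8 dBm

−88.8 dBm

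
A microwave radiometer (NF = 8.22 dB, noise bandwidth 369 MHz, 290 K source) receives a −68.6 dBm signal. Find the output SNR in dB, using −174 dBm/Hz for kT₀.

Noise floor: N = −174 + 10 log₁₀(B) + NF
10 log₁₀(3.69×10⁸) = 85.67 dB
N = −174 + 85.67 + 8.22 = −80.11 dBm
SNR = P_sig − N = −68.6 − (−80.11) = 11.51 dB → 11.5 dB

11.5 dB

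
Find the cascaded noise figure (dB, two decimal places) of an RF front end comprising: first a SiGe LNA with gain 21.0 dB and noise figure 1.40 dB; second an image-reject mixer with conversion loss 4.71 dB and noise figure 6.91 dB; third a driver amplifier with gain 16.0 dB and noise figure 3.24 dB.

1.58 dB

Convert to linear (a loss of L dB is a gain of −L dB): F_i = 10^(NF_i/10), G_i = 10^(G_i,dB/10)
  Stage 1: F_1 = 10^(1.40/10) = 1.380, G_1 = 10^(21.0/10) = 125.9
  Stage 2: F_2 = 10^(6.91/10) = 4.909, G_2 = 10^(−4.71/10) = 0.3381
  Stage 3: F_3 = 10^(3.24/10) = 2.109, G_3 = 10^(16.0/10) = 39.81
Friis cascade:
  F = 1.380 + (4.909 − 1)/125.9 + (2.109 − 1)/42.56 = 1.437
NF = 10 log₁₀(1.437) = 1.58 dB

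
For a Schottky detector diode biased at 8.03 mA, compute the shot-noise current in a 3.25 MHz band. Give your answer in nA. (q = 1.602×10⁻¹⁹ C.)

I_n = √(2qI·B)
2qI·B = 2 × 1.602×10⁻¹⁹ × 8.03×10⁻³ × 3.25×10⁶ = 8.36×10⁻¹⁵ A²
I_n = √(8.36×10⁻¹⁵) = 9.14×10⁻⁸ A = 91.4 nA

91.4 nA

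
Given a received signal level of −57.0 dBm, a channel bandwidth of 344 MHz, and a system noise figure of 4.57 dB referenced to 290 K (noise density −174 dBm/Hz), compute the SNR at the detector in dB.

Noise floor: N = −174 + 10 log₁₀(B) + NF
10 log₁₀(3.44×10⁸) = 85.37 dB
N = −174 + 85.37 + 4.57 = −84.06 dBm
SNR = P_sig − N = −57.0 − (−84.06) = 27.06 dB → 27.1 dB

27.1 dB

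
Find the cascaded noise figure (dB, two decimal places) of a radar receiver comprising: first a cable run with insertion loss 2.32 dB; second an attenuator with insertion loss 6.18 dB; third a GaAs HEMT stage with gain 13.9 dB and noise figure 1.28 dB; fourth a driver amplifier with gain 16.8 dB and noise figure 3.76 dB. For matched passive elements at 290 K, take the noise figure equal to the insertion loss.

9.96 dB

Convert to linear (a loss of L dB is a gain of −L dB): F_i = 10^(NF_i/10), G_i = 10^(G_i,dB/10)
  Stage 1: F_1 = 10^(2.32/10) = 1.706, G_1 = 10^(−2.32/10) = 0.5861
  Stage 2: F_2 = 10^(6.18/10) = 4.150, G_2 = 10^(−6.18/10) = 0.2410
  Stage 3: F_3 = 10^(1.28/10) = 1.343, G_3 = 10^(13.9/10) = 24.55
  Stage 4: F_4 = 10^(3.76/10) = 2.377, G_4 = 10^(16.8/10) = 47.86
Friis cascade:
  F = 1.706 + (4.150 − 1)/0.5861 + (1.343 − 1)/0.1413 + (2.377 − 1)/3.467 = 9.903
NF = 10 log₁₀(9.903) = 9.96 dB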